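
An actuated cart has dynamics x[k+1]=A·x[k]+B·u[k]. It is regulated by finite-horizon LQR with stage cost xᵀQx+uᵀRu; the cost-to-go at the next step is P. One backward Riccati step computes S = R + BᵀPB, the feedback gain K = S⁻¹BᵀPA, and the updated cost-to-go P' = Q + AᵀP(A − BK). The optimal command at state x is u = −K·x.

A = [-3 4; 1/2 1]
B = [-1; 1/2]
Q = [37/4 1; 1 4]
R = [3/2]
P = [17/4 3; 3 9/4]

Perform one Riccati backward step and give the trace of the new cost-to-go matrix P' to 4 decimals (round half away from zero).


BᵀP = [-2.7500 -1.8750]
S = R + BᵀPB = [3/2] + [1.8125] = [3.3125]
BᵀPA = [7.3125 -12.8750]
K = S⁻¹·BᵀPA = [2.2075 -3.8868]
A−BK = [-0.7925 0.1132; -0.6038 2.9434]
AᵀP(A−BK) = [13.6698 -24.4528; -24.4528 44.2075]
P' = Q + AᵀP(A−BK) = [22.9198 -23.4528; -23.4528 48.2075]
tr(P') = 71.1274

71.1274


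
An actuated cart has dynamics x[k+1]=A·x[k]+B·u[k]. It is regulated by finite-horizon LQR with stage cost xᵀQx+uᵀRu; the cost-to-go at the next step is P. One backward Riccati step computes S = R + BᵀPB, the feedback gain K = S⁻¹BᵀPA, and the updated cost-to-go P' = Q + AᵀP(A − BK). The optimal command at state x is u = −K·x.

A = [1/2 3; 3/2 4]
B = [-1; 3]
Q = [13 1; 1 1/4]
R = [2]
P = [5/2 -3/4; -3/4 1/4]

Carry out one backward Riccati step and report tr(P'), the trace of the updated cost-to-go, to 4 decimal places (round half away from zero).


15.7611

BᵀP = [-4.7500 1.5000]
S = R + BᵀPB = [2] + [9.2500] = [11.2500]
BᵀPA = [-0.1250 -8.2500]
K = S⁻¹·BᵀPA = [-0.0111 -0.7333]
A−BK = [0.4889 2.2667; 1.5333 6.2000]
AᵀP(A−BK) = [0.0611 0.2833; 0.2833 2.4500]
P' = Q + AᵀP(A−BK) = [13.0611 1.2833; 1.2833 2.7000]
tr(P') = 15.7611


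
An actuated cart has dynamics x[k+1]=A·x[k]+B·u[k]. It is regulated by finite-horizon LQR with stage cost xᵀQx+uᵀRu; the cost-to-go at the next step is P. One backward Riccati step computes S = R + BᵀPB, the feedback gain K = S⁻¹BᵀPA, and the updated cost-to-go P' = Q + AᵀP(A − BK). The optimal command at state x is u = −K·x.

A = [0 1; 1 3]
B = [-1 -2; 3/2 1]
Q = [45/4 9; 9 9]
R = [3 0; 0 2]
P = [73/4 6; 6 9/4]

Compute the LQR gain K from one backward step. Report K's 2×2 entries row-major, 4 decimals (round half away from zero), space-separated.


0.0787 0.1921 -0.2066 -1.1793

BᵀP = [-9.2500 -2.6250; -30.5000 -9.7500]
S = R + BᵀPB = [3 0; 0 2] + [5.3125 15.8750; 15.8750 51.2500] = [8.3125 15.8750; 15.8750 53.2500]
BᵀPA = [-2.6250 -17.1250; -9.7500 -59.7500]
K = S⁻¹·BᵀPA = [0.0787 0.1921; -0.2066 -1.1793]
A−BK = [-0.3344 -1.1666; 1.0885 3.8911]
AᵀP(A−BK) = [0.4426 1.7557; 1.7557 7.3244]
P' = Q + AᵀP(A−BK) = [11.6926 10.7557; 10.7557 16.3244]
tr(P') = 28.0170


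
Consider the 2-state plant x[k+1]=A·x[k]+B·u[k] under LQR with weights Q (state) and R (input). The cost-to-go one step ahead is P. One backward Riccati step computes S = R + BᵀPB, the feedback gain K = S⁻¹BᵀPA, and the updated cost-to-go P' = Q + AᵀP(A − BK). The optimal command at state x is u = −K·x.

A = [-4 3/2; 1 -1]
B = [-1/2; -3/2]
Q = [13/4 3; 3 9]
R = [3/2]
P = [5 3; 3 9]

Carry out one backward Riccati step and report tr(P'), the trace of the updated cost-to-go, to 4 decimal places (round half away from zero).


BᵀP = [-7.0000 -15.0000]
S = R + BᵀPB = [3/2] + [26.0000] = [27.5000]
BᵀPA = [13.0000 4.5000]
K = S⁻¹·BᵀPA = [0.4727 0.1636]
A−BK = [-3.7636 1.5818; 1.7091 -0.7545]
AᵀP(A−BK) = [58.8545 -24.6273; -24.6273 10.5136]
P' = Q + AᵀP(A−BK) = [62.1045 -21.6273; -21.6273 19.5136]
tr(P') = 81.6182

81.6182


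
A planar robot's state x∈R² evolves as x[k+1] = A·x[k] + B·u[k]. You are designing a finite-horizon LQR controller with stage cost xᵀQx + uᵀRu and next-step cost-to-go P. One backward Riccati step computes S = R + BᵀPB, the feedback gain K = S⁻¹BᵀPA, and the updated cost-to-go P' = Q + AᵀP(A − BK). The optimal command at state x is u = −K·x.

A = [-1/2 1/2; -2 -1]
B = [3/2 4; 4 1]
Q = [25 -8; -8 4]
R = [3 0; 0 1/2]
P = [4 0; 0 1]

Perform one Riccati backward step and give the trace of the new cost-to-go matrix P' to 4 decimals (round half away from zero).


BᵀP = [6.0000 4.0000; 16.0000 1.0000]
S = R + BᵀPB = [3 0; 0 1/2] + [25.0000 28.0000; 28.0000 65.0000] = [28.0000 28.0000; 28.0000 65.5000]
BᵀPA = [-11.0000 -1.0000; -10.0000 7.0000]
K = S⁻¹·BᵀPA = [-0.4195 -0.2490; 0.0267 0.2133]
A−BK = [0.0226 0.0202; -0.3486 -0.2171]
AᵀP(A−BK) = [0.6519 0.3938; 0.3938 0.2576]
P' = Q + AᵀP(A−BK) = [25.6519 -7.6062; -7.6062 4.2576]
tr(P') = 29.9095

29.9095


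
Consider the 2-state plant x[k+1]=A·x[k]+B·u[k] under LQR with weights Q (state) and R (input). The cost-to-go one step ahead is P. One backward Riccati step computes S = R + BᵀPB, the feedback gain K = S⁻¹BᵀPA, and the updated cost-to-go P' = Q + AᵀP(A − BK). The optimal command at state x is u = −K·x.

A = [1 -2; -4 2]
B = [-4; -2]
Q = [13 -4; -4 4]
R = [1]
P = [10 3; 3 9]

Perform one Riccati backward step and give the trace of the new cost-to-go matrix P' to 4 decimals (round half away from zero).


BᵀP = [-46.0000 -30.0000]
S = R + BᵀPB = [1] + [244.0000] = [245.0000]
BᵀPA = [74.0000 32.0000]
K = S⁻¹·BᵀPA = [0.3020 0.1306]
A−BK = [2.2082 -1.4776; -3.3959 2.2612]
AᵀP(A−BK) = [107.6490 -71.6653; -71.6653 47.8204]
P' = Q + AᵀP(A−BK) = [120.6490 -75.6653; -75.6653 51.8204]
tr(P') = 172.4694

172.4694


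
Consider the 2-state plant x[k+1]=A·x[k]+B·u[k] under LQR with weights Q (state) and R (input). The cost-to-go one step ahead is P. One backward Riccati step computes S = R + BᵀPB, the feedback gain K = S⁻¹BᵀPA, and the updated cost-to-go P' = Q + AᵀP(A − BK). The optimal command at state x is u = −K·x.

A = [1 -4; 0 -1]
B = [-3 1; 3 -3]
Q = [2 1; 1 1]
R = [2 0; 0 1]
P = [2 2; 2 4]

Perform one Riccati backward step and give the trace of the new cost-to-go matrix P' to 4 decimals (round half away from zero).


14.4259

BᵀP = [0.0000 6.0000; -4.0000 -10.0000]
S = R + BᵀPB = [2 0; 0 1] + [18.0000 -18.0000; -18.0000 26.0000] = [20.0000 -18.0000; -18.0000 27.0000]
BᵀPA = [0.0000 -6.0000; -4.0000 26.0000]
K = S⁻¹·BᵀPA = [-0.3333 1.4167; -0.3704 1.9074]
A−BK = [0.3704 -1.6574; -0.1111 0.4722]
AᵀP(A−BK) = [0.5185 -2.3704; -2.3704 10.9074]
P' = Q + AᵀP(A−BK) = [2.5185 -1.3704; -1.3704 11.9074]
tr(P') = 14.4259


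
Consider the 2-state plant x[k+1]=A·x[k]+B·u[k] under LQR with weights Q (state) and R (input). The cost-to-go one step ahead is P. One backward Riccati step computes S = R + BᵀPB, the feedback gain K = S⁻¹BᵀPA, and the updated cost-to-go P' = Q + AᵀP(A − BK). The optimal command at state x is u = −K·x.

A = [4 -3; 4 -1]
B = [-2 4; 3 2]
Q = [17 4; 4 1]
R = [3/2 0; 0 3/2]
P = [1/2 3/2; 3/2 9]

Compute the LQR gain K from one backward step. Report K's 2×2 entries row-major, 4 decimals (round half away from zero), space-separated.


BᵀP = [3.5000 24.0000; 5.0000 24.0000]
S = R + BᵀPB = [3/2 0; 0 3/2] + [65.0000 62.0000; 62.0000 68.0000] = [66.5000 62.0000; 62.0000 69.5000]
BᵀPA = [110.0000 -34.5000; 116.0000 -39.0000]
K = S⁻¹·BᵀPA = [0.5824 0.0260; 1.1495 -0.5844]
A−BK = [0.5670 -0.6104; -0.0463 0.0906]
AᵀP(A−BK) = [2.5921 -1.0762; -1.0762 0.6075]
P' = Q + AᵀP(A−BK) = [19.5921 2.9238; 2.9238 1.6075]
tr(P') = 21.1996

0.5824 0.0260 1.1495 -0.5844


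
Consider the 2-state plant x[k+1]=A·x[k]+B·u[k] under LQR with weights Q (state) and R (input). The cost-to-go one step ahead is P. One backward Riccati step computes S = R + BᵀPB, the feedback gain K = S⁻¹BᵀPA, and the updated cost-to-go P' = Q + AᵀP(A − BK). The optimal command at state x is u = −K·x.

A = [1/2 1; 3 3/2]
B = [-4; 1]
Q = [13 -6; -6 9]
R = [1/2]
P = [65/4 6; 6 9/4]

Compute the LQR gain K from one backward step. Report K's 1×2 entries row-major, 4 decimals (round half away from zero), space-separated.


BᵀP = [-59.0000 -21.7500]
S = R + BᵀPB = [1/2] + [214.2500] = [214.7500]
BᵀPA = [-94.7500 -91.6250]
K = S⁻¹·BᵀPA = [-0.4412 -0.4267]
A−BK = [-1.2648 -0.7066; 3.4412 1.9267]
AᵀP(A−BK) = [0.5078 0.3241; 0.3241 0.2199]
P' = Q + AᵀP(A−BK) = [13.5078 -5.6759; -5.6759 9.2199]
tr(P') = 22.7277

-0.4412 -0.4267


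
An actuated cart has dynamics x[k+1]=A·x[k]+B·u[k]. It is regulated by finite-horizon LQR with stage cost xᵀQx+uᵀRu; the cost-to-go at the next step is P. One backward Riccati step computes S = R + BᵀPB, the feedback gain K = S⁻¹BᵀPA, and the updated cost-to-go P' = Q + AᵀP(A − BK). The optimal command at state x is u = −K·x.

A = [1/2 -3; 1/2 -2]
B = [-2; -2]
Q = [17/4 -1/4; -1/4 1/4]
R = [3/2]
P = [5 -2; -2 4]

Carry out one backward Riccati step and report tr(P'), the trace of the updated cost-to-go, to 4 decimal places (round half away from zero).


BᵀP = [-6.0000 -4.0000]
S = R + BᵀPB = [3/2] + [20.0000] = [21.5000]
BᵀPA = [-5.0000 26.0000]
K = S⁻¹·BᵀPA = [-0.2326 1.2093]
A−BK = [0.0349 -0.5814; 0.0349 0.4186]
AᵀP(A−BK) = [0.0872 -0.4535; -0.4535 5.5581]
P' = Q + AᵀP(A−BK) = [4.3372 -0.7035; -0.7035 5.8081]
tr(P') = 10.1453

10.1453


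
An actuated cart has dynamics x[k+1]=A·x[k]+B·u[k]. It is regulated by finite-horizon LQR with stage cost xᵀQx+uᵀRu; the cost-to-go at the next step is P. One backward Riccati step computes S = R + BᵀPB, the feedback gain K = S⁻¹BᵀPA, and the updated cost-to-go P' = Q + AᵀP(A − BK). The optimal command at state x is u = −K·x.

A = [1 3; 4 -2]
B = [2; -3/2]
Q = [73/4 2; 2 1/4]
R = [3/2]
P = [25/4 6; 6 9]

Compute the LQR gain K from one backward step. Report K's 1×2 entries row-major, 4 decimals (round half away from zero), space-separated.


BᵀP = [3.5000 -1.5000]
S = R + BᵀPB = [3/2] + [9.2500] = [10.7500]
BᵀPA = [-2.5000 13.5000]
K = S⁻¹·BᵀPA = [-0.2326 1.2558]
A−BK = [1.4651 0.4884; 3.6512 -0.1163]
AᵀP(A−BK) = [197.6686 9.8895; 9.8895 3.2965]
P' = Q + AᵀP(A−BK) = [215.9186 11.8895; 11.8895 3.5465]
tr(P') = 219.4651

-0.2326 1.2558


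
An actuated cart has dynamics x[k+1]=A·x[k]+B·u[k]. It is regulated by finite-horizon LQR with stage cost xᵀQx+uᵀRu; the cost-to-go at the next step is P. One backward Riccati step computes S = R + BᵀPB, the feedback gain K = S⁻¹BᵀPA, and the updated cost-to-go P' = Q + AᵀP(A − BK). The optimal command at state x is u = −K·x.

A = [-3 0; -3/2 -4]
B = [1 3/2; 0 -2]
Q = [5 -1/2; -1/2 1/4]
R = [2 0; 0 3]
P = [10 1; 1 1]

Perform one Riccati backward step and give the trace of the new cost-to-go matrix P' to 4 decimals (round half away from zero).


BᵀP = [10.0000 1.0000; 13.0000 -0.5000]
S = R + BᵀPB = [2 0; 0 3] + [10.0000 13.0000; 13.0000 20.5000] = [12.0000 13.0000; 13.0000 23.5000]
BᵀPA = [-31.5000 -4.0000; -38.2500 2.0000]
K = S⁻¹·BᵀPA = [-2.1504 -1.0619; -0.4381 0.6726]
A−BK = [-0.1925 0.0531; -2.3761 -2.6549]
AᵀP(A−BK) = [16.7555 10.2743; 10.2743 10.4071]
P' = Q + AᵀP(A−BK) = [21.7555 9.7743; 9.7743 10.6571]
tr(P') = 32.4126

32.4126


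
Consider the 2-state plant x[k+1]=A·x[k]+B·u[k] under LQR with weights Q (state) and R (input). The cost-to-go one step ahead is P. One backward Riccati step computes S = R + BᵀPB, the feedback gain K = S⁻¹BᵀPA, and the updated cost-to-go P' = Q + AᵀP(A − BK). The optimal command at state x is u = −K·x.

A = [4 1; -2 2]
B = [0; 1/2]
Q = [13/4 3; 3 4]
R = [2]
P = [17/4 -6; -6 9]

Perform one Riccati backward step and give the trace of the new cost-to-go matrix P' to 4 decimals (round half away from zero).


111.2647

BᵀP = [-3.0000 4.5000]
S = R + BᵀPB = [2] + [2.2500] = [4.2500]
BᵀPA = [-21.0000 6.0000]
K = S⁻¹·BᵀPA = [-4.9412 1.4118]
A−BK = [4.0000 1.0000; 0.4706 1.2941]
AᵀP(A−BK) = [96.2353 -25.3529; -25.3529 7.7794]
P' = Q + AᵀP(A−BK) = [99.4853 -22.3529; -22.3529 11.7794]
tr(P') = 111.2647


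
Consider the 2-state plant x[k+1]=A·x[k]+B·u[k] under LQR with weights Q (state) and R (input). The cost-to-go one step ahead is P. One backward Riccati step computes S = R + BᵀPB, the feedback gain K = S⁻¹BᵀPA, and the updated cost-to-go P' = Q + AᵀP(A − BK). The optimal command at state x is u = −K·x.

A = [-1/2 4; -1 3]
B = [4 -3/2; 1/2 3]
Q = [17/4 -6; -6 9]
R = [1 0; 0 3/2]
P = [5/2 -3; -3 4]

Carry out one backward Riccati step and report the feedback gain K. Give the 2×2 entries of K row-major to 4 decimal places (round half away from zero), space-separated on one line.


-0.1073 0.7834 -0.2098 0.4562

BᵀP = [8.5000 -10.0000; -12.7500 16.5000]
S = R + BᵀPB = [1 0; 0 3/2] + [29.0000 -42.7500; -42.7500 68.6250] = [30.0000 -42.7500; -42.7500 70.1250]
BᵀPA = [5.7500 4.0000; -10.1250 -1.5000]
K = S⁻¹·BᵀPA = [-0.1073 0.7834; -0.2098 0.4562]
A−BK = [-0.3856 1.5506; -0.3170 1.2396]
AᵀP(A−BK) = [0.1178 -0.3856; -0.3856 1.5506]
P' = Q + AᵀP(A−BK) = [4.3678 -6.3856; -6.3856 10.5506]
tr(P') = 14.9184


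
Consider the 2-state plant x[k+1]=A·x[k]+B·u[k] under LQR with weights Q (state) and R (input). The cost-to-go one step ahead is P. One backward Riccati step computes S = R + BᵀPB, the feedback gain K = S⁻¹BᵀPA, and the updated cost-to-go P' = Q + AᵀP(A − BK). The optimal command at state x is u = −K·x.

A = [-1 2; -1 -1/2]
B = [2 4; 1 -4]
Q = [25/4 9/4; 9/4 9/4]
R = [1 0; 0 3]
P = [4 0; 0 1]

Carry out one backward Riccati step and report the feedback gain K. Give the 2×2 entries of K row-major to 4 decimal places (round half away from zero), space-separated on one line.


-0.5789 0.4711 0.0507 0.2507

BᵀP = [8.0000 1.0000; 16.0000 -4.0000]
S = R + BᵀPB = [1 0; 0 3] + [17.0000 28.0000; 28.0000 80.0000] = [18.0000 28.0000; 28.0000 83.0000]
BᵀPA = [-9.0000 15.5000; -12.0000 34.0000]
K = S⁻¹·BᵀPA = [-0.5789 0.4711; 0.0507 0.2507]
A−BK = [-0.0451 0.0549; -0.2183 0.0317]
AᵀP(A−BK) = [0.3986 -0.2514; -0.2514 0.4236]
P' = Q + AᵀP(A−BK) = [6.6486 1.9986; 1.9986 2.6736]
tr(P') = 9.3222


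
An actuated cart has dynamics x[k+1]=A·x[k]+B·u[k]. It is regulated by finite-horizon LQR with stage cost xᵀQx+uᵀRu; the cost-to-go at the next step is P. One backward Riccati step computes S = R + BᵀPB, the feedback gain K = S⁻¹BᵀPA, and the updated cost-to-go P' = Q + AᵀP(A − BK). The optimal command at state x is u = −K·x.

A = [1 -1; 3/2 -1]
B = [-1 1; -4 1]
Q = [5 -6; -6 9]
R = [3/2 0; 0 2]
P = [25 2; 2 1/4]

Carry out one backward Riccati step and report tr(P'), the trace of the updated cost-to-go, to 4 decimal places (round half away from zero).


BᵀP = [-33.0000 -3.0000; 27.0000 2.2500]
S = R + BᵀPB = [3/2 0; 0 2] + [45.0000 -36.0000; -36.0000 29.2500] = [46.5000 -36.0000; -36.0000 31.2500]
BᵀPA = [-37.5000 36.0000; 30.3750 -29.2500]
K = S⁻¹·BᵀPA = [-0.4988 0.4582; 0.3974 -0.4081]
A−BK = [0.1038 -0.1337; -0.8926 1.2411]
AᵀP(A−BK) = [0.7870 -0.7947; -0.7947 0.8162]
P' = Q + AᵀP(A−BK) = [5.7870 -6.7947; -6.7947 9.8162]
tr(P') = 15.6032

15.6032


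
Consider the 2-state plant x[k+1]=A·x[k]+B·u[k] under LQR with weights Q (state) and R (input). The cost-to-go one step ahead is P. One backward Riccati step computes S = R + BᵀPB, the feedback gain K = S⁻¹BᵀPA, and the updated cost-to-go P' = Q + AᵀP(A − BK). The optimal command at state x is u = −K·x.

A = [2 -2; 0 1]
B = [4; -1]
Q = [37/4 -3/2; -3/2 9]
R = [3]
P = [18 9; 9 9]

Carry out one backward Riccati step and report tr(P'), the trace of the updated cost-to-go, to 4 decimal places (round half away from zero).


BᵀP = [63.0000 27.0000]
S = R + BᵀPB = [3] + [225.0000] = [228.0000]
BᵀPA = [126.0000 -99.0000]
K = S⁻¹·BᵀPA = [0.5526 -0.4342]
A−BK = [-0.2105 -0.2632; 0.5526 0.5658]
AᵀP(A−BK) = [2.3684 0.7105; 0.7105 2.0132]
P' = Q + AᵀP(A−BK) = [11.6184 -0.7895; -0.7895 11.0132]
tr(P') = 22.6316

22.6316


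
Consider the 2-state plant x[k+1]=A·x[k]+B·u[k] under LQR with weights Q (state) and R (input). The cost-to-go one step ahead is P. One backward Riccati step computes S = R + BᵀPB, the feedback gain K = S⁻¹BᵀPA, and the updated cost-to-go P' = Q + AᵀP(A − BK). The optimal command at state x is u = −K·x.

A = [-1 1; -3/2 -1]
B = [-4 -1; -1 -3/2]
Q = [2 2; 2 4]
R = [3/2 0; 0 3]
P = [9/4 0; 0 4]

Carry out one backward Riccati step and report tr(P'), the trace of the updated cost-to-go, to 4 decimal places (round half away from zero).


10.1300

BᵀP = [-9.0000 -4.0000; -2.2500 -6.0000]
S = R + BᵀPB = [3/2 0; 0 3] + [40.0000 15.0000; 15.0000 11.2500] = [41.5000 15.0000; 15.0000 14.2500]
BᵀPA = [15.0000 -5.0000; 11.2500 3.7500]
K = S⁻¹·BᵀPA = [0.1228 -0.3480; 0.6602 0.6295]
A−BK = [0.1515 0.2375; -0.3869 -0.4038]
AᵀP(A−BK) = [1.9806 1.8884; 1.8884 2.1494]
P' = Q + AᵀP(A−BK) = [3.9806 3.8884; 3.8884 6.1494]
tr(P') = 10.1300


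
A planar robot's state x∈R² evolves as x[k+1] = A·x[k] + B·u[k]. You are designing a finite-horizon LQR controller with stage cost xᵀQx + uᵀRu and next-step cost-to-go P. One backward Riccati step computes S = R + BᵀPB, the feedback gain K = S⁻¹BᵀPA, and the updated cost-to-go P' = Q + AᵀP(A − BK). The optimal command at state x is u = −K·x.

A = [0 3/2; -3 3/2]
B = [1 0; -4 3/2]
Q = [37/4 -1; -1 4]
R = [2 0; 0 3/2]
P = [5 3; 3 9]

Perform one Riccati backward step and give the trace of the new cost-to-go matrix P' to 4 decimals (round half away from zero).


26.9231

BᵀP = [-7.0000 -33.0000; 4.5000 13.5000]
S = R + BᵀPB = [2 0; 0 3/2] + [125.0000 -49.5000; -49.5000 20.2500] = [127.0000 -49.5000; -49.5000 21.7500]
BᵀPA = [99.0000 -60.0000; -40.5000 27.0000]
K = S⁻¹·BᵀPA = [0.4760 0.1010; -0.7788 1.4712]
A−BK = [-0.4760 1.3990; 0.0721 -0.3029]
AᵀP(A−BK) = [2.3365 -4.4135; -4.4135 11.3365]
P' = Q + AᵀP(A−BK) = [11.5865 -5.4135; -5.4135 15.3365]
tr(P') = 26.9231


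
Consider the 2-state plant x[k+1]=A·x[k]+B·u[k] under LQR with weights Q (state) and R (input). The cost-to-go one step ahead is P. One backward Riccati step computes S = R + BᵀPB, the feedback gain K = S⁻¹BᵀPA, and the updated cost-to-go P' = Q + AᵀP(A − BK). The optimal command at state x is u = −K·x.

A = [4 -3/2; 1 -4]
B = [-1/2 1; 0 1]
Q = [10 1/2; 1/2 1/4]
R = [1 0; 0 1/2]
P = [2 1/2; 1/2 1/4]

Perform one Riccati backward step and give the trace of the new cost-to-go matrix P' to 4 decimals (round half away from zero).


BᵀP = [-1.0000 -0.2500; 2.5000 0.7500]
S = R + BᵀPB = [1 0; 0 1/2] + [0.5000 -1.2500; -1.2500 3.2500] = [1.5000 -1.2500; -1.2500 3.7500]
BᵀPA = [-4.2500 2.5000; 10.7500 -6.7500]
K = S⁻¹·BᵀPA = [-0.6154 0.2308; 2.6615 -1.7231]
A−BK = [1.0308 0.3385; -1.6615 -2.2769]
AᵀP(A−BK) = [5.0231 -2.2462; -2.2462 2.2923]
P' = Q + AᵀP(A−BK) = [15.0231 -1.7462; -1.7462 2.5423]
tr(P') = 17.5654

17.5654


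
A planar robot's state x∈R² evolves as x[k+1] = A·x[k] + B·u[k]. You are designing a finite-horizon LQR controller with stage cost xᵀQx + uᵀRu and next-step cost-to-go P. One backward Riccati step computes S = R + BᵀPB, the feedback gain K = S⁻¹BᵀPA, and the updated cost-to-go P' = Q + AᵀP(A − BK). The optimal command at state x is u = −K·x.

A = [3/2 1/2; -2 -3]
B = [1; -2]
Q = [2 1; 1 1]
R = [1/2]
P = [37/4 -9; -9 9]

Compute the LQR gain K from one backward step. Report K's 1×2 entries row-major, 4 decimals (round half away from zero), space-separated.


1.1606 1.1575

BᵀP = [27.2500 -27.0000]
S = R + BᵀPB = [1/2] + [81.2500] = [81.7500]
BᵀPA = [94.8750 94.6250]
K = S⁻¹·BᵀPA = [1.1606 1.1575]
A−BK = [0.3394 -0.6575; 0.3211 -0.6850]
AᵀP(A−BK) = [0.7053 0.6204; 0.6204 0.7848]
P' = Q + AᵀP(A−BK) = [2.7053 1.6204; 1.6204 1.7848]
tr(P') = 4.4901


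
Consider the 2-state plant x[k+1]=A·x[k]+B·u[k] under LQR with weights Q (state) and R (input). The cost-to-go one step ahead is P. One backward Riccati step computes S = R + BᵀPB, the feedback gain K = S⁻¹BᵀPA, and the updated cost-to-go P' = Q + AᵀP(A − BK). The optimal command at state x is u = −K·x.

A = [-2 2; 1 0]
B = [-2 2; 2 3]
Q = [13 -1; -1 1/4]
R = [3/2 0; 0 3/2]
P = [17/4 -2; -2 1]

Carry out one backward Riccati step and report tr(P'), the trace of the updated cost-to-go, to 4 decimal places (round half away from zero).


BᵀP = [-12.5000 6.0000; 2.5000 -1.0000]
S = R + BᵀPB = [3/2 0; 0 3/2] + [37.0000 -7.0000; -7.0000 2.0000] = [38.5000 -7.0000; -7.0000 3.5000]
BᵀPA = [31.0000 -25.0000; -6.0000 5.0000]
K = S⁻¹·BᵀPA = [0.7755 -0.6122; -0.1633 0.2041]
A−BK = [-0.1224 0.3673; -0.0612 0.6122]
AᵀP(A−BK) = [0.9796 -0.7959; -0.7959 0.6735]
P' = Q + AᵀP(A−BK) = [13.9796 -1.7959; -1.7959 0.9235]
tr(P') = 14.9031

14.9031


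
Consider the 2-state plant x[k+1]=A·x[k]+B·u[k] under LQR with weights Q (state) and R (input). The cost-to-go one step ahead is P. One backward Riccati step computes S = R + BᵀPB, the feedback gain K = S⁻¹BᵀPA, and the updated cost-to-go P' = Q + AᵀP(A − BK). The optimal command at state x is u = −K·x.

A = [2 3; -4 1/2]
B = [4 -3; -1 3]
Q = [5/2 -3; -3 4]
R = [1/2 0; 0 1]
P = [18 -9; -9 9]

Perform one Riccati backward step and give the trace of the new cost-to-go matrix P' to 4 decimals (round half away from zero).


BᵀP = [81.0000 -45.0000; -81.0000 54.0000]
S = R + BᵀPB = [1/2 0; 0 1] + [369.0000 -378.0000; -378.0000 405.0000] = [369.5000 -378.0000; -378.0000 406.0000]
BᵀPA = [342.0000 220.5000; -378.0000 -216.0000]
K = S⁻¹·BᵀPA = [-0.5653 1.1040; -1.4573 0.4959]
A−BK = [-0.1109 0.0715; -0.1933 0.1164]
AᵀP(A−BK) = [2.4553 -1.1394; -1.1394 0.9195]
P' = Q + AᵀP(A−BK) = [4.9553 -4.1394; -4.1394 4.9195]
tr(P') = 9.8748

9.8748


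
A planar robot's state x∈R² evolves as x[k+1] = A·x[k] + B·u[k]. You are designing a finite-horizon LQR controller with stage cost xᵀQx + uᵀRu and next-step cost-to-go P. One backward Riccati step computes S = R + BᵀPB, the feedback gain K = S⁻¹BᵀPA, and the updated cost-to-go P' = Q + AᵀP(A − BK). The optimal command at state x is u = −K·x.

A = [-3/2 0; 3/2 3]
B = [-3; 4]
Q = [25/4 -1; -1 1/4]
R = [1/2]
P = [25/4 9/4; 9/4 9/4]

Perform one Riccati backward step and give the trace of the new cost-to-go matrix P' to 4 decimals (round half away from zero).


BᵀP = [-9.7500 2.2500]
S = R + BᵀPB = [1/2] + [38.2500] = [38.7500]
BᵀPA = [18.0000 6.7500]
K = S⁻¹·BᵀPA = [0.4645 0.1742]
A−BK = [-0.1065 0.5226; -0.3581 2.3032]
AᵀP(A−BK) = [0.6387 -3.1355; -3.1355 19.0742]
P' = Q + AᵀP(A−BK) = [6.8887 -4.1355; -4.1355 19.3242]
tr(P') = 26.2129

26.2129


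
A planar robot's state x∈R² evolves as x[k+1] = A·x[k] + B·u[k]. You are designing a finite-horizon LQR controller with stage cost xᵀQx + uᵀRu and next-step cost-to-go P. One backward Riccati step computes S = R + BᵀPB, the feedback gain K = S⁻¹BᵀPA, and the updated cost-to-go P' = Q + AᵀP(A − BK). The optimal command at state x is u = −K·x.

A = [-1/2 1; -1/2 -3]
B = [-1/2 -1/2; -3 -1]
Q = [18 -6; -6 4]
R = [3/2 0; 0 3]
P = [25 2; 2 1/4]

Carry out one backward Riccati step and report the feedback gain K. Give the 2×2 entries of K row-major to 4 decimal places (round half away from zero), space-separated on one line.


BᵀP = [-18.5000 -1.7500; -14.5000 -1.2500]
S = R + BᵀPB = [3/2 0; 0 3] + [14.5000 11.0000; 11.0000 8.5000] = [16.0000 11.0000; 11.0000 11.5000]
BᵀPA = [10.1250 -13.2500; 7.8750 -10.7500]
K = S⁻¹·BᵀPA = [0.4732 -0.5417; 0.2321 -0.4167]
A−BK = [-0.1473 0.5208; 1.1518 -5.0417]
AᵀP(A−BK) = [0.6931 -1.3594; -1.3594 3.5938]
P' = Q + AᵀP(A−BK) = [18.6931 -7.3594; -7.3594 7.5938]
tr(P') = 26.2868

0.4732 -0.5417 0.2321 -0.4167


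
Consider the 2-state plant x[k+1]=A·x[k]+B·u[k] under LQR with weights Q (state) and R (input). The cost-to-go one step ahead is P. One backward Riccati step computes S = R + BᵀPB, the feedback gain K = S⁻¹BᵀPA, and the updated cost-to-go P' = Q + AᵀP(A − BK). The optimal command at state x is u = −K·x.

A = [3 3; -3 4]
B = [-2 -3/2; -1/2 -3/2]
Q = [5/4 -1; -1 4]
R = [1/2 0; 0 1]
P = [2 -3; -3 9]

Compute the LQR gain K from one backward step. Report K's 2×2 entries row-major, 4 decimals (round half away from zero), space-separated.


-3.4726 0.5162 2.9966 -2.6346

BᵀP = [-2.5000 1.5000; 1.5000 -9.0000]
S = R + BᵀPB = [1/2 0; 0 1] + [4.2500 1.5000; 1.5000 11.2500] = [4.7500 1.5000; 1.5000 12.2500]
BᵀPA = [-12.0000 -1.5000; 31.5000 -31.5000]
K = S⁻¹·BᵀPA = [-3.4726 0.5162; 2.9966 -2.6346]
A−BK = [0.5497 0.0804; -0.2413 0.3061]
AᵀP(A−BK) = [16.9341 -9.8145; -9.8145 7.7832]
P' = Q + AᵀP(A−BK) = [18.1841 -10.8145; -10.8145 11.7832]
tr(P') = 29.9673


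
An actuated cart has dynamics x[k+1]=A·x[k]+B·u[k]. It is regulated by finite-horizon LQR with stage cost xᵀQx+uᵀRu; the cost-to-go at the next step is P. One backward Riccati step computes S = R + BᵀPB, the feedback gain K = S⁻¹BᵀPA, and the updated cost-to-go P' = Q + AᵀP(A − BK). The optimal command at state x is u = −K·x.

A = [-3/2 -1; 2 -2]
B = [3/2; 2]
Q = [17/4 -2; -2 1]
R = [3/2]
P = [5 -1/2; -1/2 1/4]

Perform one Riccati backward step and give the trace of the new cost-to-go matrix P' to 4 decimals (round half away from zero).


11.3779

BᵀP = [6.5000 -0.2500]
S = R + BᵀPB = [3/2] + [9.2500] = [10.7500]
BᵀPA = [-10.2500 -6.0000]
K = S⁻¹·BᵀPA = [-0.9535 -0.5581]
A−BK = [-0.0698 -0.1628; 3.9070 -0.8837]
AᵀP(A−BK) = [5.4767 0.2791; 0.2791 0.6512]
P' = Q + AᵀP(A−BK) = [9.7267 -1.7209; -1.7209 1.6512]
tr(P') = 11.3779


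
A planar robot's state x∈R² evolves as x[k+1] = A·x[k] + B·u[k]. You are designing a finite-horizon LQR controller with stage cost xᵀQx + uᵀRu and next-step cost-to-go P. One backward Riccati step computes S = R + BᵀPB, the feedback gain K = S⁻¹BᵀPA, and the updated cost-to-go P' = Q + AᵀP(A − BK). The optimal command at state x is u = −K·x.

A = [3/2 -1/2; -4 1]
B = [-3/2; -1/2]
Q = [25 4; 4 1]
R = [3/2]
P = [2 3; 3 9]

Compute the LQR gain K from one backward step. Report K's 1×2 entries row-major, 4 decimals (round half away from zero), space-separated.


BᵀP = [-4.5000 -9.0000]
S = R + BᵀPB = [3/2] + [11.2500] = [12.7500]
BᵀPA = [29.2500 -6.7500]
K = S⁻¹·BᵀPA = [2.2941 -0.5294]
A−BK = [4.9412 -1.2941; -2.8529 0.7353]
AᵀP(A−BK) = [45.3971 -11.5147; -11.5147 2.9265]
P' = Q + AᵀP(A−BK) = [70.3971 -7.5147; -7.5147 3.9265]
tr(P') = 74.3235

2.2941 -0.5294


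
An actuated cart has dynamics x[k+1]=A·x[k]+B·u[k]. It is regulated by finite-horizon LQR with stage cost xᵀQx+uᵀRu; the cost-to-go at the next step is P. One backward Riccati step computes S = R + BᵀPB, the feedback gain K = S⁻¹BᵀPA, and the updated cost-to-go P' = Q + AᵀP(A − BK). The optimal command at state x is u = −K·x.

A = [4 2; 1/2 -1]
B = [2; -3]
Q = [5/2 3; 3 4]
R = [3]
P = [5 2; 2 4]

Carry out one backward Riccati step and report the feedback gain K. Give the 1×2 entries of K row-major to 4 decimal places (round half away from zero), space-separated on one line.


0.3429 0.4571

BᵀP = [4.0000 -8.0000]
S = R + BᵀPB = [3] + [32.0000] = [35.0000]
BᵀPA = [12.0000 16.0000]
K = S⁻¹·BᵀPA = [0.3429 0.4571]
A−BK = [3.3143 1.0857; 1.5286 0.3714]
AᵀP(A−BK) = [84.8857 26.5143; 26.5143 8.6857]
P' = Q + AᵀP(A−BK) = [87.3857 29.5143; 29.5143 12.6857]
tr(P') = 100.0714


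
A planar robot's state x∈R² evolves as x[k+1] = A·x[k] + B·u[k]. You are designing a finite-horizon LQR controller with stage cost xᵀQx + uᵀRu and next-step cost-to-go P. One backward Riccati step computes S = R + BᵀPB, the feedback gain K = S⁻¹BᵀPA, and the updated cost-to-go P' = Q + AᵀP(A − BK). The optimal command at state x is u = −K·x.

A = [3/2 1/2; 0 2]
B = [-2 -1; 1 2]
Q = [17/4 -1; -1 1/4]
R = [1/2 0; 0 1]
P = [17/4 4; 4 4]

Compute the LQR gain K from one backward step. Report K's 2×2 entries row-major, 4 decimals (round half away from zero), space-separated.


BᵀP = [-4.5000 -4.0000; 3.7500 4.0000]
S = R + BᵀPB = [1/2 0; 0 1] + [5.0000 -3.5000; -3.5000 4.2500] = [5.5000 -3.5000; -3.5000 5.2500]
BᵀPA = [-6.7500 -10.2500; 5.6250 9.8750]
K = S⁻¹·BᵀPA = [-0.9474 -1.1579; 0.4398 1.1090]
A−BK = [0.0451 -0.7068; 0.0677 0.9398]
AᵀP(A−BK) = [0.6936 1.1335; 1.1335 2.2425]
P' = Q + AᵀP(A−BK) = [4.9436 0.1335; 0.1335 2.4925]
tr(P') = 7.4361

-0.9474 -1.1579 0.4398 1.1090


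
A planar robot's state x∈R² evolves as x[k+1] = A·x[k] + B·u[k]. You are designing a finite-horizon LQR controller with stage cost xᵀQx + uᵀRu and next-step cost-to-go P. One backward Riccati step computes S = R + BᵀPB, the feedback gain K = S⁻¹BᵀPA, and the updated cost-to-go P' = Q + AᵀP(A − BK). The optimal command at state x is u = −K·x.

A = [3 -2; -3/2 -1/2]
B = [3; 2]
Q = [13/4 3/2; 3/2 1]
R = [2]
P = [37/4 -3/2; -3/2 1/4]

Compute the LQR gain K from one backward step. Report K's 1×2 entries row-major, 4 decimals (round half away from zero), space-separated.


BᵀP = [24.7500 -4.0000]
S = R + BᵀPB = [2] + [66.2500] = [68.2500]
BᵀPA = [80.2500 -47.5000]
K = S⁻¹·BᵀPA = [1.1758 -0.6960]
A−BK = [-0.5275 0.0879; -3.8516 0.8919]
AᵀP(A−BK) = [2.9526 -1.7109; -1.7109 1.0039]
P' = Q + AᵀP(A−BK) = [6.2026 -0.2109; -0.2109 2.0039]
tr(P') = 8.2065

1.1758 -0.6960


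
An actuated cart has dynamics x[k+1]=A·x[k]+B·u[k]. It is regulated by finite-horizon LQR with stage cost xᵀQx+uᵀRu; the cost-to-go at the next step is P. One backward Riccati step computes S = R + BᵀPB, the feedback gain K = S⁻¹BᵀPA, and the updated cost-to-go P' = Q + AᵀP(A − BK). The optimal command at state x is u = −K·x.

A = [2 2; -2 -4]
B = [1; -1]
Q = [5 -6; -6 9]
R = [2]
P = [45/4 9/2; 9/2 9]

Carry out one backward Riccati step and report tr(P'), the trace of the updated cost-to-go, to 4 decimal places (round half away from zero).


62.9057

BᵀP = [6.7500 -4.5000]
S = R + BᵀPB = [2] + [11.2500] = [13.2500]
BᵀPA = [22.5000 31.5000]
K = S⁻¹·BᵀPA = [1.6981 2.3774]
A−BK = [0.3019 -0.3774; -0.3019 -1.6226]
AᵀP(A−BK) = [6.7925 9.5094; 9.5094 42.1132]
P' = Q + AᵀP(A−BK) = [11.7925 3.5094; 3.5094 51.1132]
tr(P') = 62.9057


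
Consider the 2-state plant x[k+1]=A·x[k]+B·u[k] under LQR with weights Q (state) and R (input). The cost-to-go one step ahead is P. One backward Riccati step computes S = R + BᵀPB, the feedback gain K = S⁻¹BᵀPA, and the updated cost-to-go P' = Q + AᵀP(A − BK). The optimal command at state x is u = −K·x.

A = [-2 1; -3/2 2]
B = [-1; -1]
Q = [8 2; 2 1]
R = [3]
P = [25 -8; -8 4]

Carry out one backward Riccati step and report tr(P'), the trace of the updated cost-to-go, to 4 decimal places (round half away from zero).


BᵀP = [-17.0000 4.0000]
S = R + BᵀPB = [3] + [13.0000] = [16.0000]
BᵀPA = [28.0000 -9.0000]
K = S⁻¹·BᵀPA = [1.7500 -0.5625]
A−BK = [-0.2500 0.4375; 0.2500 1.4375]
AᵀP(A−BK) = [12.0000 -2.2500; -2.2500 3.9375]
P' = Q + AᵀP(A−BK) = [20.0000 -0.2500; -0.2500 4.9375]
tr(P') = 24.9375

24.9375


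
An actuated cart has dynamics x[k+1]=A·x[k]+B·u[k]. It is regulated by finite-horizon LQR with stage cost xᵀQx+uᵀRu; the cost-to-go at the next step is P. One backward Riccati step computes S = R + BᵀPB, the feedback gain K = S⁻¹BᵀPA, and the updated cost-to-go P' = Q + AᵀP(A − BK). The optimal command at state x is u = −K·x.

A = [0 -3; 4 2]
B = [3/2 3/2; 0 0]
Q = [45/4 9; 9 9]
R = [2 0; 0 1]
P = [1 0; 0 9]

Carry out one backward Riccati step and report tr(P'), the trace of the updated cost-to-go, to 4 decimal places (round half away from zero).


202.3071

BᵀP = [1.5000 0.0000; 1.5000 0.0000]
S = R + BᵀPB = [2 0; 0 1] + [2.2500 2.2500; 2.2500 2.2500] = [4.2500 2.2500; 2.2500 3.2500]
BᵀPA = [0.0000 -4.5000; 0.0000 -4.5000]
K = S⁻¹·BᵀPA = [0.0000 -0.5143; 0.0000 -1.0286]
A−BK = [0.0000 -0.6857; 4.0000 2.0000]
AᵀP(A−BK) = [144.0000 72.0000; 72.0000 38.0571]
P' = Q + AᵀP(A−BK) = [155.2500 81.0000; 81.0000 47.0571]
tr(P') = 202.3071


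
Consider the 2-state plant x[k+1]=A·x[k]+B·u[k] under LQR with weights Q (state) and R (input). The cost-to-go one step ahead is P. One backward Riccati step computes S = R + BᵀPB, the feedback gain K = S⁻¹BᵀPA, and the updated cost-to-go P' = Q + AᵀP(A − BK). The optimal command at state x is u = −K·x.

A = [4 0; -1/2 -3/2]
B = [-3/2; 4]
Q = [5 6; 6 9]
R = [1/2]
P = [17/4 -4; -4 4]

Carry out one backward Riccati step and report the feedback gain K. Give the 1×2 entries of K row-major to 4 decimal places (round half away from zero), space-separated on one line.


BᵀP = [-22.3750 22.0000]
S = R + BᵀPB = [1/2] + [121.5625] = [122.0625]
BᵀPA = [-100.5000 -33.0000]
K = S⁻¹·BᵀPA = [-0.8233 -0.2704]
A−BK = [2.7650 -0.4055; 2.7934 -0.4186]
AᵀP(A−BK) = [2.2535 -0.1705; -0.1705 0.0783]
P' = Q + AᵀP(A−BK) = [7.2535 5.8295; 5.8295 9.0783]
tr(P') = 16.3318

-0.8233 -0.2704


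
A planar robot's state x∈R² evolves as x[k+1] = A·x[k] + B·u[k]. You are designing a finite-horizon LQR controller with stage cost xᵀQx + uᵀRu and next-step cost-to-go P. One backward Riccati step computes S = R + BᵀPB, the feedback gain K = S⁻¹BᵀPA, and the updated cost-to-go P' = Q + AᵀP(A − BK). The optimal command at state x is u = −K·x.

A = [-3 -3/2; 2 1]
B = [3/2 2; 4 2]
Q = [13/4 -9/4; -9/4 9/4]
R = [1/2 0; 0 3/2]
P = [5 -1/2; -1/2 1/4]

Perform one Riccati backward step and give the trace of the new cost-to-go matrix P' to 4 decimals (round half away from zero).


16.5779

BᵀP = [5.5000 0.2500; 9.0000 -0.5000]
S = R + BᵀPB = [1/2 0; 0 3/2] + [9.2500 11.5000; 11.5000 17.0000] = [9.7500 11.5000; 11.5000 18.5000]
BᵀPA = [-16.0000 -8.0000; -28.0000 -14.0000]
K = S⁻¹·BᵀPA = [0.5403 0.2701; -1.8494 -0.9247]
A−BK = [-0.1117 -0.0558; 3.5377 1.7688]
AᵀP(A−BK) = [8.8623 4.4312; 4.4312 2.2156]
P' = Q + AᵀP(A−BK) = [12.1123 2.1812; 2.1812 4.4656]
tr(P') = 16.5779


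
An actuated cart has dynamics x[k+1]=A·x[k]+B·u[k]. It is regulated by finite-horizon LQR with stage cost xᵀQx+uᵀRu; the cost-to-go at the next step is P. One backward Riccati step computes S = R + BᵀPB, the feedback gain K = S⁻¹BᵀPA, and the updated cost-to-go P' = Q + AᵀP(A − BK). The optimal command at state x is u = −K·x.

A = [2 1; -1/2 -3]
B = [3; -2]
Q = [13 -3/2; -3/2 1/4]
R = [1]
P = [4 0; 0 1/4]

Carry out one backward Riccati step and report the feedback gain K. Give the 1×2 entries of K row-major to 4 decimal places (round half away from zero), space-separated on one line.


0.6382 0.3553

BᵀP = [12.0000 -0.5000]
S = R + BᵀPB = [1] + [37.0000] = [38.0000]
BᵀPA = [24.2500 13.5000]
K = S⁻¹·BᵀPA = [0.6382 0.3553]
A−BK = [0.0855 -0.0658; 0.7763 -2.2895]
AᵀP(A−BK) = [0.5872 -0.2401; -0.2401 1.4539]
P' = Q + AᵀP(A−BK) = [13.5872 -1.7401; -1.7401 1.7039]
tr(P') = 15.2911


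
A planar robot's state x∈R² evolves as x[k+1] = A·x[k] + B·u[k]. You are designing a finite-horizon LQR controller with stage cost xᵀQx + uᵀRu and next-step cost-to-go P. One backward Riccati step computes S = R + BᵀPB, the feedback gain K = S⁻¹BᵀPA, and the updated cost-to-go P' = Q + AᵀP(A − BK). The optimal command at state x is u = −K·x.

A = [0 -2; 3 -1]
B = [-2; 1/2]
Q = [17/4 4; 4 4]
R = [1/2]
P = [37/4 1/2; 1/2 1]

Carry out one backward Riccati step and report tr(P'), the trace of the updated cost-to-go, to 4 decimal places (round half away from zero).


BᵀP = [-18.2500 -0.5000]
S = R + BᵀPB = [1/2] + [36.2500] = [36.7500]
BᵀPA = [-1.5000 37.0000]
K = S⁻¹·BᵀPA = [-0.0408 1.0068]
A−BK = [-0.0816 0.0136; 3.0204 -1.5034]
AᵀP(A−BK) = [8.9388 -4.4898; -4.4898 2.7483]
P' = Q + AᵀP(A−BK) = [13.1888 -0.4898; -0.4898 6.7483]
tr(P') = 19.9371

19.9371


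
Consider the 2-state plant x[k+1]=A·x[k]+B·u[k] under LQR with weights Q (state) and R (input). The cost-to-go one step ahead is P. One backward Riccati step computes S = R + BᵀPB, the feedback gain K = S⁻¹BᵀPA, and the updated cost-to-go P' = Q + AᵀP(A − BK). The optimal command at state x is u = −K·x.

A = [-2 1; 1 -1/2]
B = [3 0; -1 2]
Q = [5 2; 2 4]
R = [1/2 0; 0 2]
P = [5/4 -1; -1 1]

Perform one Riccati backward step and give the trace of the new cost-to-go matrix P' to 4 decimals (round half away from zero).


BᵀP = [4.7500 -4.0000; -2.0000 2.0000]
S = R + BᵀPB = [1/2 0; 0 2] + [18.2500 -8.0000; -8.0000 4.0000] = [18.7500 -8.0000; -8.0000 6.0000]
BᵀPA = [-13.5000 6.7500; 6.0000 -3.0000]
K = S⁻¹·BᵀPA = [-0.6804 0.3402; 0.0928 -0.0464]
A−BK = [0.0412 -0.0206; 0.1340 -0.0670]
AᵀP(A−BK) = [0.2577 -0.1289; -0.1289 0.0644]
P' = Q + AᵀP(A−BK) = [5.2577 1.8711; 1.8711 4.0644]
tr(P') = 9.3222

9.3222


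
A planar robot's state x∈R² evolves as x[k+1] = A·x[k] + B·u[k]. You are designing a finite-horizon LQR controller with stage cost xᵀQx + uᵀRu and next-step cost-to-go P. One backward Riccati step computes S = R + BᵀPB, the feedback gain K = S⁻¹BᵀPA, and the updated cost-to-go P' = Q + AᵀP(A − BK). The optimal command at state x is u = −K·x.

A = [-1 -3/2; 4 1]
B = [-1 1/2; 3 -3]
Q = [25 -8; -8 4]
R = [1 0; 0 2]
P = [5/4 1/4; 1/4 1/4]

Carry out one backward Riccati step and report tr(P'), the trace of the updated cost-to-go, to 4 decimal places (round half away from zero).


31.6269

BᵀP = [-0.5000 0.5000; -0.1250 -0.6250]
S = R + BᵀPB = [1 0; 0 2] + [2.0000 -1.7500; -1.7500 1.8125] = [3.0000 -1.7500; -1.7500 3.8125]
BᵀPA = [2.5000 1.2500; -2.3750 -0.4375]
K = S⁻¹·BᵀPA = [0.6418 0.4776; -0.3284 0.1045]
A−BK = [-0.1940 -1.0746; 1.0896 -0.1194]
AᵀP(A−BK) = [0.8657 0.1791; 0.1791 1.7612]
P' = Q + AᵀP(A−BK) = [25.8657 -7.8209; -7.8209 5.7612]
tr(P') = 31.6269


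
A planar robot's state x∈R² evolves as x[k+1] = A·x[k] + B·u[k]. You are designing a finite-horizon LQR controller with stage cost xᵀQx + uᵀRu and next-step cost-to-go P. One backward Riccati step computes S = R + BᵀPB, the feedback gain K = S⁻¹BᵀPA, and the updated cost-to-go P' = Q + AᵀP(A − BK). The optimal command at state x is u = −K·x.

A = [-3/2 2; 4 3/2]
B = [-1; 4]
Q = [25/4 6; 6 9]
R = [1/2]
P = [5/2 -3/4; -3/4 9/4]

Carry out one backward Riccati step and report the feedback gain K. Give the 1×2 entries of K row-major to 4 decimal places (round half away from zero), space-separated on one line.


BᵀP = [-5.5000 9.7500]
S = R + BᵀPB = [1/2] + [44.5000] = [45.0000]
BᵀPA = [47.2500 3.6250]
K = S⁻¹·BᵀPA = [1.0500 0.0806]
A−BK = [-0.4500 2.0806; -0.2000 1.1778]
AᵀP(A−BK) = [1.0125 -2.1188; -2.1188 10.2705]
P' = Q + AᵀP(A−BK) = [7.2625 3.8813; 3.8813 19.2705]
tr(P') = 26.5330

1.0500 0.0806


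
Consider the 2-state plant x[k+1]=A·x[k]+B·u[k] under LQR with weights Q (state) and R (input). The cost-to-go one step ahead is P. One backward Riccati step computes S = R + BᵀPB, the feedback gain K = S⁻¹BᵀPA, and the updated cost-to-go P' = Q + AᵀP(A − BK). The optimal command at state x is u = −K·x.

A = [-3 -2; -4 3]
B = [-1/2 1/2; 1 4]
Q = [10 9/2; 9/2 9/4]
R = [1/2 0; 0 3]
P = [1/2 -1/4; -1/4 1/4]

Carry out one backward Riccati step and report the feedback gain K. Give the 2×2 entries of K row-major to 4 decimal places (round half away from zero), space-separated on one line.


BᵀP = [-0.5000 0.3750; -0.7500 0.8750]
S = R + BᵀPB = [1/2 0; 0 3] + [0.6250 1.2500; 1.2500 3.1250] = [1.1250 1.2500; 1.2500 6.1250]
BᵀPA = [0.0000 2.1250; -1.2500 4.1250]
K = S⁻¹·BᵀPA = [0.2933 1.4751; -0.2639 0.3724]
A−BK = [-2.7214 -1.4487; -3.2375 0.0352]
AᵀP(A−BK) = [2.1701 0.7155; 0.7155 2.5792]
P' = Q + AᵀP(A−BK) = [12.1701 5.2155; 5.2155 4.8292]
tr(P') = 16.9993

0.2933 1.4751 -0.2639 0.3724


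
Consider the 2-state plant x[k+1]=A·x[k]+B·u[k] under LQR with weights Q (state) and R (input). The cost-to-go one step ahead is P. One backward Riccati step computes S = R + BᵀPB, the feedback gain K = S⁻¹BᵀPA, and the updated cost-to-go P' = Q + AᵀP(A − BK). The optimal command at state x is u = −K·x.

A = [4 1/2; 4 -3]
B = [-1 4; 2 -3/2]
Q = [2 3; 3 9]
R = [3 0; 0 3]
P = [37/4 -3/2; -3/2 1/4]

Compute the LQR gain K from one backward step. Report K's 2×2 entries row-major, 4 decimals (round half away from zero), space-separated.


BᵀP = [-12.2500 2.0000; 39.2500 -6.3750]
S = R + BᵀPB = [3 0; 0 3] + [16.2500 -52.0000; -52.0000 166.5625] = [19.2500 -52.0000; -52.0000 169.5625]
BᵀPA = [-41.0000 -12.1250; 131.5000 38.7500]
K = S⁻¹·BᵀPA = [-0.2037 -0.0731; 0.7131 0.2061]
A−BK = [0.9441 -0.3975; 5.4769 -2.5446]
AᵀP(A−BK) = [1.8814 0.3992; 0.3992 0.1893]
P' = Q + AᵀP(A−BK) = [3.8814 3.3992; 3.3992 9.1893]
tr(P') = 13.0708

-0.2037 -0.0731 0.7131 0.2061
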